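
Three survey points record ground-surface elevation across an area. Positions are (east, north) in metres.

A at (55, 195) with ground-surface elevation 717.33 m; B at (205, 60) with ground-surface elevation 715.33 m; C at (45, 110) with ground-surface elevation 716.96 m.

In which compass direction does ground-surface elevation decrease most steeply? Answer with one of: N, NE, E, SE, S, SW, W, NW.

With z = a·x + b·y + c and A as origin, the differences give:
  150·a + (-135)·b = -2.00
  (-10)·a + (-85)·b = -0.37
Eliminate b (×(-85) and ×(-135), subtract): -14100·a = 120.050 → a = ∂z/∂x = -0.008514
Back-substitute: b = ∂z/∂y = +0.005355.
Steepest decrease is along −∇f = (+0.008514 E, -0.005355 N) → southeast.

SE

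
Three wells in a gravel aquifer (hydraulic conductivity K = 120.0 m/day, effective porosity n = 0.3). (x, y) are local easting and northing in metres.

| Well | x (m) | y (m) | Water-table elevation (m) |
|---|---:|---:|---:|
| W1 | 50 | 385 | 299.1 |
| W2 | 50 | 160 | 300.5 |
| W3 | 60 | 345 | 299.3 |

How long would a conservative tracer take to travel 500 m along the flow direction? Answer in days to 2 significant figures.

Taking W1 as reference: W2−W1 = (0, -225, +1.4); W3−W1 = (10, -40, +0.2).
Solve a·Δx + b·Δy = Δh: det = 0·(-40) − 10·(-225) = 2250.
∂h/∂x = [(+1.4)·(-40) − (+0.2)·(-225)] / 2250 = -0.004889
∂h/∂y = [0·(+0.2) − 10·(+1.4)] / 2250 = -0.006222
|∇h| = √(-0.004889² + -0.006222²) = 0.007913
Seepage velocity v = K·i/n = 120.0 × 0.007913 / 0.3 = 3.165 m/day.
t = 500 / 3.165 = 158 days.

160 days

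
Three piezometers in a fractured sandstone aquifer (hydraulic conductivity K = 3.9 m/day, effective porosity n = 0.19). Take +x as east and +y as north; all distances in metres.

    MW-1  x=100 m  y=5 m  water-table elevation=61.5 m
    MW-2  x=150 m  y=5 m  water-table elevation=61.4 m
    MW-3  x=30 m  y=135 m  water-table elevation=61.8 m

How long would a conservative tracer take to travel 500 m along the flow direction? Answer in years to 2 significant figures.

28 years

With h = a·x + b·y + c and MW-1 as origin, the differences give:
  50·a + 0·b = -0.1
  (-70)·a + 130·b = +0.3
Eliminate b (×130 and ×0, subtract): 6500·a = -13.00 → a = ∂h/∂x = -0.002000
Back-substitute: b = ∂h/∂y = +0.001231.
|∇h| = √(-0.002000² + 0.001231²) = 0.002348
Seepage velocity v = K·i/n = 3.9 × 0.002348 / 0.19 = 0.0482 m/day.
t = 500 / 0.0482 = 1.037e+04 days = 28.4 years.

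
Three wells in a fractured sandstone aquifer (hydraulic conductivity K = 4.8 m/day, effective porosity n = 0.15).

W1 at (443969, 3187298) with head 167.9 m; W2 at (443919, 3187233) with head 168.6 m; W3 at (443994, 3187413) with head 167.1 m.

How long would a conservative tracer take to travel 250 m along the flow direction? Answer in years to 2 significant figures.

2.4 years

With h = a·x + b·y + c and W1 as origin, the differences give:
  (-50)·a + (-65)·b = +0.7
  25·a + 115·b = -0.8
Eliminate b (×115 and ×(-65), subtract): -4125·a = 28.50 → a = ∂h/∂x = -0.006909
Back-substitute: b = ∂h/∂y = -0.005455.
|∇h| = √(-0.006909² + -0.005455²) = 0.008803
Seepage velocity v = K·i/n = 4.8 × 0.008803 / 0.15 = 0.2817 m/day.
t = 250 / 0.2817 = 887.5 days = 2.43 years.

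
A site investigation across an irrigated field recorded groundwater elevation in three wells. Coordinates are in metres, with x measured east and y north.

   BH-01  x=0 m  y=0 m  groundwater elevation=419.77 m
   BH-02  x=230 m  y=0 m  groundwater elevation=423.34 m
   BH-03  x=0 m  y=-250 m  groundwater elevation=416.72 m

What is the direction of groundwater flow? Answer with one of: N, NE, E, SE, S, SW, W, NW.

SW

∂h/∂x = (423.34 − 419.77) / (230 − 0) = +0.01552
∂h/∂y = (416.72 − 419.77) / (-250 − 0) = +0.01220
Flow = −∇h = (-0.01552 east, -0.01220 north), which points southwest.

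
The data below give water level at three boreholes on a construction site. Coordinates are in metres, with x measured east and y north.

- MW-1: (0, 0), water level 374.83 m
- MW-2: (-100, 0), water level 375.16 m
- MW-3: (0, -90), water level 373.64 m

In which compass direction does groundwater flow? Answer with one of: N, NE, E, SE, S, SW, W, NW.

S

∂h/∂x = (375.16 − 374.83) / (-100 − 0) = -0.003300
∂h/∂y = (373.64 − 374.83) / (-90 − 0) = +0.01322
Flow = −∇h = (+0.003300 east, -0.01322 north), which points south.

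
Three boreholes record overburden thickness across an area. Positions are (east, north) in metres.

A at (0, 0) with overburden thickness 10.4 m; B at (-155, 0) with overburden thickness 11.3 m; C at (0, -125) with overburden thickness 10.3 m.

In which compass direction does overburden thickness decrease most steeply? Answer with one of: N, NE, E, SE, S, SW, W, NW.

E

∂d/∂x = (11.3 − 10.4) / (-155 − 0) = -0.005806
∂d/∂y = (10.3 − 10.4) / (-125 − 0) = +0.0008000
Steepest decrease is along −∇f = (+0.005806 E, -0.0008000 N) → east.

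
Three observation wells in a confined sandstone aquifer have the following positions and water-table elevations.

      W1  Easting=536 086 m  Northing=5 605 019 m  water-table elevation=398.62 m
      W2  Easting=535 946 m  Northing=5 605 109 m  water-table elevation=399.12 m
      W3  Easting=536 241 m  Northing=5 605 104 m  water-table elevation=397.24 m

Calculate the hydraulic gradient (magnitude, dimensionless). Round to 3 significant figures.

Taking W1 as reference: W2−W1 = (-140, 90, +0.50); W3−W1 = (155, 85, -1.38).
Determinant of the coordinate differences = (-140)·85 − 155·90 = -25850.
∂h/∂x = [(+0.50)·85 − (-1.38)·90] / -25850 = -0.006449
∂h/∂y = [(-140)·(-1.38) − 155·(+0.50)] / -25850 = -0.004476
|∇h| = √(-0.006449² + -0.004476²) = 0.00785

0.00785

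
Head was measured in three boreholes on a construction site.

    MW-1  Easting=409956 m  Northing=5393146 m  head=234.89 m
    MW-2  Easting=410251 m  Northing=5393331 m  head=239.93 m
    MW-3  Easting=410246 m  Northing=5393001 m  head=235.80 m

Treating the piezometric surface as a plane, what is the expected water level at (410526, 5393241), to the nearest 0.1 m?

Differences from MW-1: to MW-2 (Δx, Δy, Δh) = (295, 185, +5.04); to MW-3 = (290, -145, +0.91).
Determinant of the coordinate differences = 295·(-145) − 290·185 = -96425.
∂h/∂x = [(+5.04)·(-145) − (+0.91)·185] / -96425 = +0.009325
∂h/∂y = [295·(+0.91) − 290·(+5.04)] / -96425 = +0.01237
h(410526, 5393241) = 234.89 + (+0.009325)·(570) + (+0.01237)·(95) = 234.89 +5.315 +1.176 = 241.381 m.

241.4 m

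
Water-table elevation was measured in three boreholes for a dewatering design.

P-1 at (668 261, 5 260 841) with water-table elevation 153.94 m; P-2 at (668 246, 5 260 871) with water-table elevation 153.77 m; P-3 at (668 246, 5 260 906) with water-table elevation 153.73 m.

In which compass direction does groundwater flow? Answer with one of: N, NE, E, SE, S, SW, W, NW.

W

With h = a·x + b·y + c and P-1 as origin, the differences give:
  (-15)·a + 30·b = -0.17
  (-15)·a + 65·b = -0.21
Eliminate b (×65 and ×30, subtract): -525·a = -4.750 → a = ∂h/∂x = +0.009048
Back-substitute: b = ∂h/∂y = -0.001143.
Flow = −∇h = (-0.009048 east, +0.001143 north), which points west.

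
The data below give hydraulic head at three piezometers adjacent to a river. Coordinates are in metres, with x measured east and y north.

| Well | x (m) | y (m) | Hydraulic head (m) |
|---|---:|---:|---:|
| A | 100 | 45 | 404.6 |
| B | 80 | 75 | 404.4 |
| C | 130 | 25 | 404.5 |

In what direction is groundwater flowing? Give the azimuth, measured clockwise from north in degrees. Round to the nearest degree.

041°

With h = a·x + b·y + c and A as origin, the differences give:
  (-20)·a + 30·b = -0.2
  30·a + (-20)·b = -0.1
Eliminate b (×(-20) and ×30, subtract): -500·a = 7.00 → a = ∂h/∂x = -0.01400
Back-substitute: b = ∂h/∂y = -0.01600.
Flow direction (−∇h) has components (+0.01400 E, +0.01600 N).
Azimuth = atan2(E, N) = atan2(+0.01400, +0.01600) = 41.2° ≈ 041°.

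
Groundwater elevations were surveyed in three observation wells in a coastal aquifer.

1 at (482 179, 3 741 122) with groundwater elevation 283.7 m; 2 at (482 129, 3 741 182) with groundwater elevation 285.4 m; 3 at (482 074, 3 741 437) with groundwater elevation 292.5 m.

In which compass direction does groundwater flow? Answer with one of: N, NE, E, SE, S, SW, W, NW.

With h = a·x + b·y + c and 1 as origin, the differences give:
  (-50)·a + 60·b = +1.7
  (-105)·a + 315·b = +8.8
Eliminate b (×315 and ×60, subtract): -9450·a = 7.50 → a = ∂h/∂x = -0.0007937
Back-substitute: b = ∂h/∂y = +0.02767.
Flow = −∇h = (+0.0007937 east, -0.02767 north), which points south.

S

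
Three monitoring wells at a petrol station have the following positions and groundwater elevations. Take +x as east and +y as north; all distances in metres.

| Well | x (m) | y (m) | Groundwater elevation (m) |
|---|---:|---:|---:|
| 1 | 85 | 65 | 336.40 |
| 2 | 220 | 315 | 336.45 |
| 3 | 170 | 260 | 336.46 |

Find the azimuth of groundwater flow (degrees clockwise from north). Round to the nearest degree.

126°

With h = a·x + b·y + c and 1 as origin, the differences give:
  135·a + 250·b = +0.05
  85·a + 195·b = +0.06
Eliminate b (×195 and ×250, subtract): 5075·a = -5.250 → a = ∂h/∂x = -0.001034
Back-substitute: b = ∂h/∂y = +0.0007586.
Flow direction (−∇h) has components (+0.001034 E, -0.0007586 N).
Azimuth = atan2(E, N) = atan2(+0.001034, -0.0007586) = 126.3° ≈ 126°.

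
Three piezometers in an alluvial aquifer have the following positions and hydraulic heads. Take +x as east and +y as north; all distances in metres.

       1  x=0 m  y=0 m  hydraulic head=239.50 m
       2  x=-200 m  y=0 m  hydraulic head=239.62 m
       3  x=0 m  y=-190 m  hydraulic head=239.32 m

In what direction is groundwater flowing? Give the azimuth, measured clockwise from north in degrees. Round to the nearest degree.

∂h/∂x = (239.62 − 239.50) / (-200 − 0) = -0.0006000
∂h/∂y = (239.32 − 239.50) / (-190 − 0) = +0.0009474
Flow direction (−∇h) has components (+0.0006000 E, -0.0009474 N).
Azimuth = atan2(E, N) = atan2(+0.0006000, -0.0009474) = 147.7° ≈ 148°.

148°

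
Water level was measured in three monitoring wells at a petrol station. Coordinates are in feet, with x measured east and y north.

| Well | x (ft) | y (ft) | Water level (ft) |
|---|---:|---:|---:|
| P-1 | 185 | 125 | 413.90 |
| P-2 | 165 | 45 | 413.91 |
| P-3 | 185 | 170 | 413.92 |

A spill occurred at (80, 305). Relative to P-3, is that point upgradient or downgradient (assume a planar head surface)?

upgradient

With h = a·x + b·y + c and P-1 as origin, the differences give:
  (-20)·a + (-80)·b = +0.01
  0·a + 45·b = +0.02
Eliminate b (×45 and ×(-80), subtract): -900·a = 2.050 → a = ∂h/∂x = -0.002278
Back-substitute: b = ∂h/∂y = +0.0004444.
Head at (80, 305) = 413.90 + (-0.002278)·(-105) + (+0.0004444)·(180) = 414.22 ft.
That is higher than the 413.92 ft at P-3, so the point is upgradient.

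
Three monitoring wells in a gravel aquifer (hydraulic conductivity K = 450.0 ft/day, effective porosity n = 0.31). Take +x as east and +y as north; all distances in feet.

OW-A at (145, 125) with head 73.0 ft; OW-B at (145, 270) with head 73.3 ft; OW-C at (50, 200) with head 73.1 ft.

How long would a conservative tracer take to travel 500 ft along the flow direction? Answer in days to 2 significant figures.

160 days

With h = a·x + b·y + c and OW-A as origin, the differences give:
  0·a + 145·b = +0.3
  (-95)·a + 75·b = +0.1
Eliminate b (×75 and ×145, subtract): 13775·a = 8.00 → a = ∂h/∂x = +0.0005808
Back-substitute: b = ∂h/∂y = +0.002069.
|∇h| = √(0.0005808² + 0.002069²) = 0.002149
Seepage velocity v = K·i/n = 450.0 × 0.002149 / 0.31 = 3.12 ft/day.
t = 500 / 3.12 = 160.3 days.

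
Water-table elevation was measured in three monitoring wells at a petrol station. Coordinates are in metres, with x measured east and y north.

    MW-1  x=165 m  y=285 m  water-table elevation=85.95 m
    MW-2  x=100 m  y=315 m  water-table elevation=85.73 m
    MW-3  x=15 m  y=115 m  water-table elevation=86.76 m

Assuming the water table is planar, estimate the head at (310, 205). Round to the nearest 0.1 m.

With h = a·x + b·y + c and MW-1 as origin, the differences give:
  (-65)·a + 30·b = -0.22
  (-150)·a + (-170)·b = +0.81
Eliminate b (×(-170) and ×30, subtract): 15550·a = 13.100 → a = ∂h/∂x = +0.0008424
Back-substitute: b = ∂h/∂y = -0.005508.
h(310, 205) = 85.95 + (+0.0008424)·(145) + (-0.005508)·(-80) = 85.95 +0.122 +0.441 = 86.513 m.

86.5 m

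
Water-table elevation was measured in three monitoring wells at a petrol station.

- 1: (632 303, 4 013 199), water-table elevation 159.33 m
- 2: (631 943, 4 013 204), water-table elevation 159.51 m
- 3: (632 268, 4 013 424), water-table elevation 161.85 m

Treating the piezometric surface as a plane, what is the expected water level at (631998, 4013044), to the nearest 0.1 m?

157.7 m

With h = a·x + b·y + c and 1 as origin, the differences give:
  (-360)·a + 5·b = +0.18
  (-35)·a + 225·b = +2.52
Eliminate b (×225 and ×5, subtract): -80825·a = 27.900 → a = ∂h/∂x = -0.0003452
Back-substitute: b = ∂h/∂y = +0.01115.
h(631998, 4013044) = 159.33 + (-0.0003452)·(-305) + (+0.01115)·(-155) = 159.33 +0.105 -1.728 = 157.708 m.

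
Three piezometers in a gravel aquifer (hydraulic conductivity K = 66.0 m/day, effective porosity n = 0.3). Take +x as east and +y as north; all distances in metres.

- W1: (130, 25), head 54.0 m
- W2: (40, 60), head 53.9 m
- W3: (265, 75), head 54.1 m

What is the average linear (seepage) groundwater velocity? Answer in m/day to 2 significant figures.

0.23 m/day

Differences from W1: to W2 (Δx, Δy, Δh) = (-90, 35, -0.1); to W3 = (135, 50, +0.1).
Determinant of the coordinate differences = (-90)·50 − 135·35 = -9225.
∂h/∂x = [(-0.1)·50 − (+0.1)·35] / -9225 = +0.0009214
∂h/∂y = [(-90)·(+0.1) − 135·(-0.1)] / -9225 = -0.0004878
|∇h| = √(0.0009214² + -0.0004878²) = 0.001043
Seepage velocity v = K·i/n = 66.0 × 0.001043 / 0.3 = 0.2295 m/day.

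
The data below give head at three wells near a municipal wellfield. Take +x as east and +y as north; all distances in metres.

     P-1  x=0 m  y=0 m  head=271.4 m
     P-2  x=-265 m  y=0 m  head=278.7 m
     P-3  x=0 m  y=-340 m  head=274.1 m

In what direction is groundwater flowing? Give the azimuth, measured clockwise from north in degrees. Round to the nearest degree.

074°

∂h/∂x = (278.7 − 271.4) / (-265 − 0) = -0.02755
∂h/∂y = (274.1 − 271.4) / (-340 − 0) = -0.007941
Flow direction (−∇h) has components (+0.02755 E, +0.007941 N).
Azimuth = atan2(E, N) = atan2(+0.02755, +0.007941) = 73.9° ≈ 074°.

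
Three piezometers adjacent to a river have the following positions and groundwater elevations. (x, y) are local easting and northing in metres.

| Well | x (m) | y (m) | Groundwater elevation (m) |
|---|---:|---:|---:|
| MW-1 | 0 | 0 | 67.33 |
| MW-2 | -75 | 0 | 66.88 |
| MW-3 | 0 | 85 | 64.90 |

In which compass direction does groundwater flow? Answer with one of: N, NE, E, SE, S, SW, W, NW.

N

∂h/∂x = (66.88 − 67.33) / (-75 − 0) = +0.006000
∂h/∂y = (64.90 − 67.33) / (85 − 0) = -0.02859
Flow = −∇h = (-0.006000 east, +0.02859 north), which points north.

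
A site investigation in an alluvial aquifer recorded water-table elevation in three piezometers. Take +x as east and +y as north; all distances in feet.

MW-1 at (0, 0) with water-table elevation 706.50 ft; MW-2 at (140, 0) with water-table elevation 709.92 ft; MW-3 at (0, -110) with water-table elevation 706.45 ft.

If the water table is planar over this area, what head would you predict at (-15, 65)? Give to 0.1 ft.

706.2 ft

∂h/∂x = (709.92 − 706.50) / (140 − 0) = +0.02443
∂h/∂y = (706.45 − 706.50) / (-110 − 0) = +0.0004545
h(-15, 65) = 706.50 + (+0.02443)·(-15) + (+0.0004545)·(65) = 706.50 -0.366 +0.030 = 706.163 ft.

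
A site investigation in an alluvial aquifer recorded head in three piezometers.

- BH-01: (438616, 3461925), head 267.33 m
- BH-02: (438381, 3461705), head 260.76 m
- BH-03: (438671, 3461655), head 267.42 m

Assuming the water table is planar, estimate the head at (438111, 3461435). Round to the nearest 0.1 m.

Three-point gradient (reference BH-01): Δ to BH-02 = (-235, -220, -6.57), Δ to BH-03 = (55, -270, +0.09).
∂h/∂x = +0.02374, ∂h/∂y = +0.004503 (det = 75550).
h(438111, 3461435) = 267.33 + (+0.02374)·(-505) + (+0.004503)·(-490) = 267.33 -11.990 -2.206 = 253.134 m.

253.1 m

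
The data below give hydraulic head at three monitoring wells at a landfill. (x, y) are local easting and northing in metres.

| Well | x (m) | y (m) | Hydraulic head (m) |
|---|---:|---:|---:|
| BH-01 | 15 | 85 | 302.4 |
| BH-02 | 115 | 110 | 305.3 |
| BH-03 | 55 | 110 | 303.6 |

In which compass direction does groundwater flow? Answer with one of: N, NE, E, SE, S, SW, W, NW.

With h = a·x + b·y + c and BH-01 as origin, the differences give:
  100·a + 25·b = +2.9
  40·a + 25·b = +1.2
Eliminate b (×25 and ×25, subtract): 1500·a = 42.50 → a = ∂h/∂x = +0.02833
Back-substitute: b = ∂h/∂y = +0.002667.
Flow = −∇h = (-0.02833 east, -0.002667 north), which points west.

W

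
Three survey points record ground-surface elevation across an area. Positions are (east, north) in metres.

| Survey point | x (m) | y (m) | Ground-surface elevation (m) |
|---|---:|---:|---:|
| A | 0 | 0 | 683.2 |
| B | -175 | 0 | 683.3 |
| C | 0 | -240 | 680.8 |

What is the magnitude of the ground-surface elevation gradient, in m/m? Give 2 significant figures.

∂z/∂x = (683.3 − 683.2) / (-175 − 0) = -0.0005714
∂z/∂y = (680.8 − 683.2) / (-240 − 0) = +0.01000
|∇f| = √(-0.0005714² + 0.01000²) = 0.01002 m/m

0.010 m/m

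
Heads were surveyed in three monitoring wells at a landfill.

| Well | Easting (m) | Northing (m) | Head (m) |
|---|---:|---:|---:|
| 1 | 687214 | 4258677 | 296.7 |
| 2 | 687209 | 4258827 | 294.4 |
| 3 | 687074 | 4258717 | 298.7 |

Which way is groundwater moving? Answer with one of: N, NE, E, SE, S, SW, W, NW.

With h = a·x + b·y + c and 1 as origin, the differences give:
  (-5)·a + 150·b = -2.3
  (-140)·a + 40·b = +2.0
Eliminate b (×40 and ×150, subtract): 20800·a = -392.00 → a = ∂h/∂x = -0.01885
Back-substitute: b = ∂h/∂y = -0.01596.
Flow = −∇h = (+0.01885 east, +0.01596 north), which points northeast.

NE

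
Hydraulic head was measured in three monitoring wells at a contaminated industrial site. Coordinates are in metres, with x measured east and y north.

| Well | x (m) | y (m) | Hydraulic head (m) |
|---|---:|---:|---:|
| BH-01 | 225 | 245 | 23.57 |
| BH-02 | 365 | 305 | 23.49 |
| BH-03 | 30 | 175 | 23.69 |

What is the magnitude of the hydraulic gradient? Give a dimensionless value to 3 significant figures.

Differences from BH-01: to BH-02 (Δx, Δy, Δh) = (140, 60, -0.08); to BH-03 = (-195, -70, +0.12).
Solve a·Δx + b·Δy = Δh: det = 140·(-70) − (-195)·60 = 1900.
∂h/∂x = [(-0.08)·(-70) − (+0.12)·60] / 1900 = -0.0008421
∂h/∂y = [140·(+0.12) − (-195)·(-0.08)] / 1900 = +0.0006316
|∇h| = √(-0.0008421² + 0.0006316²) = 0.001053

0.00105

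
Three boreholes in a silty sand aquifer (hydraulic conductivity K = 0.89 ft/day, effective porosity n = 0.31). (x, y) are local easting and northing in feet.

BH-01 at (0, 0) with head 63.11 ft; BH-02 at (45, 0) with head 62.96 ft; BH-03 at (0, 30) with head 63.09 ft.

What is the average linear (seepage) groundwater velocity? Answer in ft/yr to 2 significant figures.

∂h/∂x = (62.96 − 63.11) / (45 − 0) = -0.003333
∂h/∂y = (63.09 − 63.11) / (30 − 0) = -0.0006667
|∇h| = √(-0.003333² + -0.0006667²) = 0.003399
Seepage velocity v = K·i/n = 0.89 × 0.003399 / 0.31 = 0.009758 ft/day = 3.564 ft/yr.

3.6 ft/yr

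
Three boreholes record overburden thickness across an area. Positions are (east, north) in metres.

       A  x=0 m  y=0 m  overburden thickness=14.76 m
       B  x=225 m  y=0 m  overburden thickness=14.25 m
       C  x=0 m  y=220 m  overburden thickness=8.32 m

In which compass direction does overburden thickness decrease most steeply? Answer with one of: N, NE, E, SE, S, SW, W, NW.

∂d/∂x = (14.25 − 14.76) / (225 − 0) = -0.002267
∂d/∂y = (8.32 − 14.76) / (220 − 0) = -0.02927
Steepest decrease is along −∇f = (+0.002267 E, +0.02927 N) → north.

N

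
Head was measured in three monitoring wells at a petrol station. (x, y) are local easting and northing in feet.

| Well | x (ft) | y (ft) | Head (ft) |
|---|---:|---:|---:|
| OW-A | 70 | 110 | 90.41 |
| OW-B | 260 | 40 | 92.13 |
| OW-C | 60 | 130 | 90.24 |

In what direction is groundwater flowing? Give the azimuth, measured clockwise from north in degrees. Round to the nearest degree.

304°

With h = a·x + b·y + c and OW-A as origin, the differences give:
  190·a + (-70)·b = +1.72
  (-10)·a + 20·b = -0.17
Eliminate b (×20 and ×(-70), subtract): 3100·a = 22.500 → a = ∂h/∂x = +0.007258
Back-substitute: b = ∂h/∂y = -0.004871.
Flow direction (−∇h) has components (-0.007258 E, +0.004871 N).
Azimuth = atan2(E, N) = atan2(-0.007258, +0.004871) = 303.9° ≈ 304°.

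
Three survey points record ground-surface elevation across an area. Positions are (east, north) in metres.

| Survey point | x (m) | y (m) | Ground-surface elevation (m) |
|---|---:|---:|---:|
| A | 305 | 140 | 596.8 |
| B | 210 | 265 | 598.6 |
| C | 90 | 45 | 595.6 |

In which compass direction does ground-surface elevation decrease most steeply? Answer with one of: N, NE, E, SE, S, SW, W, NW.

Taking A as reference: B−A = (-95, 125, +1.8); C−A = (-215, -95, -1.2).
Solve a·Δx + b·Δy = Δz: det = (-95)·(-95) − (-215)·125 = 35900.
∂z/∂x = [(+1.8)·(-95) − (-1.2)·125] / 35900 = -0.0005850
∂z/∂y = [(-95)·(-1.2) − (-215)·(+1.8)] / 35900 = +0.01396
Steepest decrease is along −∇f = (+0.0005850 E, -0.01396 N) → south.

S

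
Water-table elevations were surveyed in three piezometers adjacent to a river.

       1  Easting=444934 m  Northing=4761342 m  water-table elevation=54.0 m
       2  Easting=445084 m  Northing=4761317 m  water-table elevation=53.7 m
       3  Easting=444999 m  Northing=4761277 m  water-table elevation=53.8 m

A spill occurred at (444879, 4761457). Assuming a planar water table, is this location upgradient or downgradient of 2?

upgradient

Taking 1 as reference: 2−1 = (150, -25, -0.3); 3−1 = (65, -65, -0.2).
Determinant of the coordinate differences = 150·(-65) − 65·(-25) = -8125.
∂h/∂x = [(-0.3)·(-65) − (-0.2)·(-25)] / -8125 = -0.001785
∂h/∂y = [150·(-0.2) − 65·(-0.3)] / -8125 = +0.001292
Head at (444879, 4761457) = 54.0 + (-0.001785)·(-55) + (+0.001292)·(115) = 54.25 m.
That is higher than the 53.7 m at 2, so the point is upgradient.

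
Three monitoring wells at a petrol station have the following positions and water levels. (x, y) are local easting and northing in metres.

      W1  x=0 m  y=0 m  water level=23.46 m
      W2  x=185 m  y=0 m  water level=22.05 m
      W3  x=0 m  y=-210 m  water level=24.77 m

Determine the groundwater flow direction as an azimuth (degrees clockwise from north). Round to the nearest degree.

051°

∂h/∂x = (22.05 − 23.46) / (185 − 0) = -0.007622
∂h/∂y = (24.77 − 23.46) / (-210 − 0) = -0.006238
Flow direction (−∇h) has components (+0.007622 E, +0.006238 N).
Azimuth = atan2(E, N) = atan2(+0.007622, +0.006238) = 50.7° ≈ 051°.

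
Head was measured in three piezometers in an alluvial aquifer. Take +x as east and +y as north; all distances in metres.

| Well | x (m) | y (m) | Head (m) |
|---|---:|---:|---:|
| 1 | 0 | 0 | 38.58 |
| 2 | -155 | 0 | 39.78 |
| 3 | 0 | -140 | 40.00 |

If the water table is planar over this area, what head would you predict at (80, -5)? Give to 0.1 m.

∂h/∂x = (39.78 − 38.58) / (-155 − 0) = -0.007742
∂h/∂y = (40.00 − 38.58) / (-140 − 0) = -0.01014
h(80, -5) = 38.58 + (-0.007742)·(80) + (-0.01014)·(-5) = 38.58 -0.619 +0.051 = 38.011 m.

38.0 m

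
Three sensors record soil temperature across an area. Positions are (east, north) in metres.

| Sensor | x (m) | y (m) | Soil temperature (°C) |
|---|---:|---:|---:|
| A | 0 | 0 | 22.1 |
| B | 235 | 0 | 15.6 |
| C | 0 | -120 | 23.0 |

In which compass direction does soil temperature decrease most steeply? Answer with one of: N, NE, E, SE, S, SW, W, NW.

∂T/∂x = (15.6 − 22.1) / (235 − 0) = -0.02766
∂T/∂y = (23.0 − 22.1) / (-120 − 0) = -0.007500
Steepest decrease is along −∇f = (+0.02766 E, +0.007500 N) → east.

E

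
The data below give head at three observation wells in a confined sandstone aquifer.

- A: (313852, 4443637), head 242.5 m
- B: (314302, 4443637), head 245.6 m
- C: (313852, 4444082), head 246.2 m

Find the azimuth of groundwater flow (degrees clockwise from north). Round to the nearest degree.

220°

∂h/∂x = (245.6 − 242.5) / (314302 − 313852) = +0.006889
∂h/∂y = (246.2 − 242.5) / (4444082 − 4443637) = +0.008315
Flow direction (−∇h) has components (-0.006889 E, -0.008315 N).
Azimuth = atan2(E, N) = atan2(-0.006889, -0.008315) = 219.6° ≈ 220°.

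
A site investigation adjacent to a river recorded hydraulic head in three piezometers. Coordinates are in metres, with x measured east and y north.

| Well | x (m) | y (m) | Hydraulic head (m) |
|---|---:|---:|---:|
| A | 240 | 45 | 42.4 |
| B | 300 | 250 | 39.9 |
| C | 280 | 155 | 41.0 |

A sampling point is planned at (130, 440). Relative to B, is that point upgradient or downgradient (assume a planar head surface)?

Taking A as reference: B−A = (60, 205, -2.5); C−A = (40, 110, -1.4).
Determinant of the coordinate differences = 60·110 − 40·205 = -1600.
∂h/∂x = [(-2.5)·110 − (-1.4)·205] / -1600 = -0.007500
∂h/∂y = [60·(-1.4) − 40·(-2.5)] / -1600 = -0.01000
Head at (130, 440) = 42.4 + (-0.007500)·(-110) + (-0.01000)·(395) = 39.27 m.
That is lower than the 39.9 m at B, so the point is downgradient.

downgradient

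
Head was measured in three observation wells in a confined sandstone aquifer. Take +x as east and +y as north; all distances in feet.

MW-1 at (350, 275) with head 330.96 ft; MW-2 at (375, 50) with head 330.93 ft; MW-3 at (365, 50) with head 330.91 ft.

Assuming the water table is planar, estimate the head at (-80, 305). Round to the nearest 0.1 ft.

Taking MW-1 as reference: MW-2−MW-1 = (25, -225, -0.03); MW-3−MW-1 = (15, -225, -0.05).
Determinant of the coordinate differences = 25·(-225) − 15·(-225) = -2250.
∂h/∂x = [(-0.03)·(-225) − (-0.05)·(-225)] / -2250 = +0.002000
∂h/∂y = [25·(-0.05) − 15·(-0.03)] / -2250 = +0.0003556
h(-80, 305) = 330.96 + (+0.002000)·(-430) + (+0.0003556)·(30) = 330.96 -0.860 +0.011 = 330.111 ft.

330.1 ft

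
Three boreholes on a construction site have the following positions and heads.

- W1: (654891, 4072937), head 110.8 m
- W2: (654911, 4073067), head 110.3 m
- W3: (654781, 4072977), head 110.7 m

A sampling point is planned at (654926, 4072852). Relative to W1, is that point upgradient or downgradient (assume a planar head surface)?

upgradient

Taking W1 as reference: W2−W1 = (20, 130, -0.5); W3−W1 = (-110, 40, -0.1).
Determinant of the coordinate differences = 20·40 − (-110)·130 = 15100.
∂h/∂x = [(-0.5)·40 − (-0.1)·130] / 15100 = -0.0004636
∂h/∂y = [20·(-0.1) − (-110)·(-0.5)] / 15100 = -0.003775
Head at (654926, 4072852) = 110.8 + (-0.0004636)·(35) + (-0.003775)·(-85) = 111.10 m.
That is higher than the 110.8 m at W1, so the point is upgradient.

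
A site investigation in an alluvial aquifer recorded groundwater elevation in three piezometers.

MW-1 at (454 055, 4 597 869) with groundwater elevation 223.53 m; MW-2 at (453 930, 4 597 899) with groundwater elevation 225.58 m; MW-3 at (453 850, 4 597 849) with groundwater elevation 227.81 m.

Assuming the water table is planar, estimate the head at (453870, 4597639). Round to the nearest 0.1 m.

Differences from MW-1: to MW-2 (Δx, Δy, Δh) = (-125, 30, +2.05); to MW-3 = (-205, -20, +4.28).
Determinant of the coordinate differences = (-125)·(-20) − (-205)·30 = 8650.
∂h/∂x = [(+2.05)·(-20) − (+4.28)·30] / 8650 = -0.01958
∂h/∂y = [(-125)·(+4.28) − (-205)·(+2.05)] / 8650 = -0.01327
h(453870, 4597639) = 223.53 + (-0.01958)·(-185) + (-0.01327)·(-230) = 223.53 +3.623 +3.051 = 230.204 m.

230.2 m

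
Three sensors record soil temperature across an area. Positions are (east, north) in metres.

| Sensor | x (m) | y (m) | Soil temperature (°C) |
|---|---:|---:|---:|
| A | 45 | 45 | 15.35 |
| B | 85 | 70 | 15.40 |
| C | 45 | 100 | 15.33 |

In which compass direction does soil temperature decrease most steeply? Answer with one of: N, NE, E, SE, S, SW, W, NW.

W

Differences from A: to B (Δx, Δy, Δh) = (40, 25, +0.05); to C = (0, 55, -0.02).
Determinant of the coordinate differences = 40·55 − 0·25 = 2200.
∂T/∂x = [(+0.05)·55 − (-0.02)·25] / 2200 = +0.001477
∂T/∂y = [40·(-0.02) − 0·(+0.05)] / 2200 = -0.0003636
Steepest decrease is along −∇f = (-0.001477 E, +0.0003636 N) → west.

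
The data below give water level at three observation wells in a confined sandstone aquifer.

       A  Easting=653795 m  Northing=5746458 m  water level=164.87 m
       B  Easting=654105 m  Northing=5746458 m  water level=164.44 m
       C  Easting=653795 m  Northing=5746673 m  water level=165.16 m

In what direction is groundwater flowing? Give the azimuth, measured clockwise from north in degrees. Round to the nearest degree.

134°

∂h/∂x = (164.44 − 164.87) / (654105 − 653795) = -0.001387
∂h/∂y = (165.16 − 164.87) / (5746673 − 5746458) = +0.001349
Flow direction (−∇h) has components (+0.001387 E, -0.001349 N).
Azimuth = atan2(E, N) = atan2(+0.001387, -0.001349) = 134.2° ≈ 134°.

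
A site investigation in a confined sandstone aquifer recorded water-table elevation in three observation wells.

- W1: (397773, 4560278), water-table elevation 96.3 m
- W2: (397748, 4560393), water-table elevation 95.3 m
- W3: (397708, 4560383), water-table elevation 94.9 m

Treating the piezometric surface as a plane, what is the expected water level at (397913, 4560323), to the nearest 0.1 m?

With h = a·x + b·y + c and W1 as origin, the differences give:
  (-25)·a + 115·b = -1.0
  (-65)·a + 105·b = -1.4
Eliminate b (×105 and ×115, subtract): 4850·a = 56.00 → a = ∂h/∂x = +0.01155
Back-substitute: b = ∂h/∂y = -0.006186.
h(397913, 4560323) = 96.3 + (+0.01155)·(140) + (-0.006186)·(45) = 96.3 +1.616 -0.278 = 97.638 m.

97.6 m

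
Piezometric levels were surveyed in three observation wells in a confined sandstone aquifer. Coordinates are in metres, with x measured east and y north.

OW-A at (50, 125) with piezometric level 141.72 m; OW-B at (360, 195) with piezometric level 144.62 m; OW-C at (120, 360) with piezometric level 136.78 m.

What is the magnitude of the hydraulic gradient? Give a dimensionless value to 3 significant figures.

0.0297

Differences from OW-A: to OW-B (Δx, Δy, Δh) = (310, 70, +2.90); to OW-C = (70, 235, -4.94).
Determinant of the coordinate differences = 310·235 − 70·70 = 67950.
∂h/∂x = [(+2.90)·235 − (-4.94)·70] / 67950 = +0.01512
∂h/∂y = [310·(-4.94) − 70·(+2.90)] / 67950 = -0.02552
|∇h| = √(0.01512² + -0.02552²) = 0.02966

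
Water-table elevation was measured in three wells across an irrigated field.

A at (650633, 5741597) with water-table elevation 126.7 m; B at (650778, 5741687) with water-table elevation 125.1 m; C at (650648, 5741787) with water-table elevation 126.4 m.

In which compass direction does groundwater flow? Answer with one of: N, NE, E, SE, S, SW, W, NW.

Differences from A: to B (Δx, Δy, Δh) = (145, 90, -1.6); to C = (15, 190, -0.3).
Solve a·Δx + b·Δy = Δh: det = 145·190 − 15·90 = 26200.
∂h/∂x = [(-1.6)·190 − (-0.3)·90] / 26200 = -0.01057
∂h/∂y = [145·(-0.3) − 15·(-1.6)] / 26200 = -0.0007443
Flow = −∇h = (+0.01057 east, +0.0007443 north), which points east.

E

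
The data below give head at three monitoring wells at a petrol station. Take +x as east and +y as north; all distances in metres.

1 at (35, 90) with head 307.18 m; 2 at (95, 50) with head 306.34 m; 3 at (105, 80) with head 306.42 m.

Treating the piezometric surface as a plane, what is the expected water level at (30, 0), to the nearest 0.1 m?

306.7 m

Taking 1 as reference: 2−1 = (60, -40, -0.84); 3−1 = (70, -10, -0.76).
Solve a·Δx + b·Δy = Δh: det = 60·(-10) − 70·(-40) = 2200.
∂h/∂x = [(-0.84)·(-10) − (-0.76)·(-40)] / 2200 = -0.010000
∂h/∂y = [60·(-0.76) − 70·(-0.84)] / 2200 = +0.006000
h(30, 0) = 307.18 + (-0.010000)·(-5) + (+0.006000)·(-90) = 307.18 +0.050 -0.540 = 306.690 m.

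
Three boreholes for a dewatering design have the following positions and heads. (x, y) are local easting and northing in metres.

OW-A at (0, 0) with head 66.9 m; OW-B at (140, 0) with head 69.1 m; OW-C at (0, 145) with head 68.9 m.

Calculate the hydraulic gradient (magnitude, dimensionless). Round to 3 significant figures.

∂h/∂x = (69.1 − 66.9) / (140 − 0) = +0.01571
∂h/∂y = (68.9 − 66.9) / (145 − 0) = +0.01379
|∇h| = √(0.01571² + 0.01379²) = 0.0209

0.0209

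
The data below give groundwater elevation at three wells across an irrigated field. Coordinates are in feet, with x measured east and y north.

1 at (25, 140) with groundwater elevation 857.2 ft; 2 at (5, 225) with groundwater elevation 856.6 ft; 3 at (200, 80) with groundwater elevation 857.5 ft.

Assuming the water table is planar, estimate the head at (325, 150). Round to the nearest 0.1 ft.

856.9 ft

Taking 1 as reference: 2−1 = (-20, 85, -0.6); 3−1 = (175, -60, +0.3).
Determinant of the coordinate differences = (-20)·(-60) − 175·85 = -13675.
∂h/∂x = [(-0.6)·(-60) − (+0.3)·85] / -13675 = -0.0007678
∂h/∂y = [(-20)·(+0.3) − 175·(-0.6)] / -13675 = -0.007239
h(325, 150) = 857.2 + (-0.0007678)·(300) + (-0.007239)·(10) = 857.2 -0.230 -0.072 = 856.897 ft.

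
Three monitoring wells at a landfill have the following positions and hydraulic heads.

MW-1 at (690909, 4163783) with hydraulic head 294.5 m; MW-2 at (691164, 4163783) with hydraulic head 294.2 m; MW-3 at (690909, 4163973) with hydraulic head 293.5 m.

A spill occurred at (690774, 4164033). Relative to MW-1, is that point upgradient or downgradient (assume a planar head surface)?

∂h/∂x = (294.2 − 294.5) / (691164 − 690909) = -0.001176
∂h/∂y = (293.5 − 294.5) / (4163973 − 4163783) = -0.005263
Head at (690774, 4164033) = 294.5 + (-0.001176)·(-135) + (-0.005263)·(250) = 293.34 m.
That is lower than the 294.5 m at MW-1, so the point is downgradient.

downgradient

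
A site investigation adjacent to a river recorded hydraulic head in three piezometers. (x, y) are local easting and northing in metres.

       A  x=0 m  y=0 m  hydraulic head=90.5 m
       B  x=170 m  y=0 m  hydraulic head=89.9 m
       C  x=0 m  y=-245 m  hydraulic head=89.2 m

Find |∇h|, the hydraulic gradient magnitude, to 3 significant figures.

∂h/∂x = (89.9 − 90.5) / (170 − 0) = -0.003529
∂h/∂y = (89.2 − 90.5) / (-245 − 0) = +0.005306
|∇h| = √(-0.003529² + 0.005306²) = 0.006372

0.00637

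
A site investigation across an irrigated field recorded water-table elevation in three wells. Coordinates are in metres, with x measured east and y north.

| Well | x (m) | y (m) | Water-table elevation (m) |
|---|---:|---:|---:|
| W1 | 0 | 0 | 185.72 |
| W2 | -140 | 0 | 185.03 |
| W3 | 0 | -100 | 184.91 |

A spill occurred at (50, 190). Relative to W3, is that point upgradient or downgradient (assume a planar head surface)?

upgradient

∂h/∂x = (185.03 − 185.72) / (-140 − 0) = +0.004929
∂h/∂y = (184.91 − 185.72) / (-100 − 0) = +0.008100
Head at (50, 190) = 185.72 + (+0.004929)·(50) + (+0.008100)·(190) = 187.51 m.
That is higher than the 184.91 m at W3, so the point is upgradient.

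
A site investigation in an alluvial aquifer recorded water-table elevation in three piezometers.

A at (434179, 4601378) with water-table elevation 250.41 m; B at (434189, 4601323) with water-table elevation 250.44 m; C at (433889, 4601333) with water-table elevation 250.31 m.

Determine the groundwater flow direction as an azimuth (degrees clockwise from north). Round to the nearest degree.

With h = a·x + b·y + c and A as origin, the differences give:
  10·a + (-55)·b = +0.03
  (-290)·a + (-45)·b = -0.10
Eliminate b (×(-45) and ×(-55), subtract): -16400·a = -6.850 → a = ∂h/∂x = +0.0004177
Back-substitute: b = ∂h/∂y = -0.0004695.
Flow direction (−∇h) has components (-0.0004177 E, +0.0004695 N).
Azimuth = atan2(E, N) = atan2(-0.0004177, +0.0004695) = 318.3° ≈ 318°.

318°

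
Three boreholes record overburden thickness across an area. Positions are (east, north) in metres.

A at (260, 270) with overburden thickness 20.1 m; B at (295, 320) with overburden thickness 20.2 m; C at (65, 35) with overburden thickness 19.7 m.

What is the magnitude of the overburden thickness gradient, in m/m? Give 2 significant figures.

Taking A as reference: B−A = (35, 50, +0.1); C−A = (-195, -235, -0.4).
Determinant of the coordinate differences = 35·(-235) − (-195)·50 = 1525.
∂d/∂x = [(+0.1)·(-235) − (-0.4)·50] / 1525 = -0.002295
∂d/∂y = [35·(-0.4) − (-195)·(+0.1)] / 1525 = +0.003607
|∇f| = √(-0.002295² + 0.003607²) = 0.004275 m/m

0.0043 m/m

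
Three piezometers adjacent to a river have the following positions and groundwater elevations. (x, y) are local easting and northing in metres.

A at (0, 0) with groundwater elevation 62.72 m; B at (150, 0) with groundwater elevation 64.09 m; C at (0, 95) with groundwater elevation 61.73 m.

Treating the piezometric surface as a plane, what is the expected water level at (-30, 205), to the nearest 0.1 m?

∂h/∂x = (64.09 − 62.72) / (150 − 0) = +0.009133
∂h/∂y = (61.73 − 62.72) / (95 − 0) = -0.01042
h(-30, 205) = 62.72 + (+0.009133)·(-30) + (-0.01042)·(205) = 62.72 -0.274 -2.136 = 60.310 m.

60.3 m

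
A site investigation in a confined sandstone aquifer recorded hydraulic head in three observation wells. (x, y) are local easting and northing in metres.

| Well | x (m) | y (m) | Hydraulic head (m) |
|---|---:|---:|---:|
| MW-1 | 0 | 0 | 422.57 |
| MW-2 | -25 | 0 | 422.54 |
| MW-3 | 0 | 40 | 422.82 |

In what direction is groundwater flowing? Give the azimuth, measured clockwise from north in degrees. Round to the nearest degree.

∂h/∂x = (422.54 − 422.57) / (-25 − 0) = +0.001200
∂h/∂y = (422.82 − 422.57) / (40 − 0) = +0.006250
Flow direction (−∇h) has components (-0.001200 E, -0.006250 N).
Azimuth = atan2(E, N) = atan2(-0.001200, -0.006250) = 190.9° ≈ 191°.

191°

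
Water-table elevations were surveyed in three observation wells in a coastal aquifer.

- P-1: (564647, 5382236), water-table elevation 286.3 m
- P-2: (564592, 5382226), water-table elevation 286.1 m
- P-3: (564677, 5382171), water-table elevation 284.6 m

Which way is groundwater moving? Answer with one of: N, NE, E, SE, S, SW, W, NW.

Differences from P-1: to P-2 (Δx, Δy, Δh) = (-55, -10, -0.2); to P-3 = (30, -65, -1.7).
Determinant of the coordinate differences = (-55)·(-65) − 30·(-10) = 3875.
∂h/∂x = [(-0.2)·(-65) − (-1.7)·(-10)] / 3875 = -0.001032
∂h/∂y = [(-55)·(-1.7) − 30·(-0.2)] / 3875 = +0.02568
Flow = −∇h = (+0.001032 east, -0.02568 north), which points south.

S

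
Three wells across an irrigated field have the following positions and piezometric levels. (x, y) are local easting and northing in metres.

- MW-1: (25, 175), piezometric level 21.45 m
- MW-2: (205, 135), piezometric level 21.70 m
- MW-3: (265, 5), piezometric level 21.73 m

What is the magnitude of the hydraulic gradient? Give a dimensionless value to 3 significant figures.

0.00156

Taking MW-1 as reference: MW-2−MW-1 = (180, -40, +0.25); MW-3−MW-1 = (240, -170, +0.28).
Determinant of the coordinate differences = 180·(-170) − 240·(-40) = -21000.
∂h/∂x = [(+0.25)·(-170) − (+0.28)·(-40)] / -21000 = +0.001490
∂h/∂y = [180·(+0.28) − 240·(+0.25)] / -21000 = +0.0004571
|∇h| = √(0.001490² + 0.0004571²) = 0.001559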